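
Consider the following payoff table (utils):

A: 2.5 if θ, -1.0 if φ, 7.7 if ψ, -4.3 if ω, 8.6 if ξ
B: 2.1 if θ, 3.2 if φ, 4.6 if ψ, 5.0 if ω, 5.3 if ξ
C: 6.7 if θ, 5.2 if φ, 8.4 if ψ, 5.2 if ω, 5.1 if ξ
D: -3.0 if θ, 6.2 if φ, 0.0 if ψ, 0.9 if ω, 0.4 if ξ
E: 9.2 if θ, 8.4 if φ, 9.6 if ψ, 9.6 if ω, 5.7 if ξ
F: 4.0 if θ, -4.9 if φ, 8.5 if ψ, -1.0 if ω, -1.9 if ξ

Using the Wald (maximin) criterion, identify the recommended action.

E

Row minima: A=-4.3, B=2.1, C=5.1, D=-3.0, E=5.7, F=-4.9
Best worst-case = 5.7 → E.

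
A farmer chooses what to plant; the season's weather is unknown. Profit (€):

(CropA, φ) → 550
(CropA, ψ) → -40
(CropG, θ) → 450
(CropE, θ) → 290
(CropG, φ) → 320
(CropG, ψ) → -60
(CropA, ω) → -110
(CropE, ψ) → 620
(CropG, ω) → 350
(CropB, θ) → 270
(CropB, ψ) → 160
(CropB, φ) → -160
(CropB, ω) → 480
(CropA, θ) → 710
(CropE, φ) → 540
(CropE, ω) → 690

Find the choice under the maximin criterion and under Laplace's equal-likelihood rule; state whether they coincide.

Row minima: CropB=-160, CropE=290, CropG=-60, CropA=-110
Best worst-case = 290 → CropE.
Row averages: CropB=187.5, CropE=535, CropG=265, CropA=277.5
Highest average = 535 → CropE.

maximin → CropE; laplace → CropE (agree)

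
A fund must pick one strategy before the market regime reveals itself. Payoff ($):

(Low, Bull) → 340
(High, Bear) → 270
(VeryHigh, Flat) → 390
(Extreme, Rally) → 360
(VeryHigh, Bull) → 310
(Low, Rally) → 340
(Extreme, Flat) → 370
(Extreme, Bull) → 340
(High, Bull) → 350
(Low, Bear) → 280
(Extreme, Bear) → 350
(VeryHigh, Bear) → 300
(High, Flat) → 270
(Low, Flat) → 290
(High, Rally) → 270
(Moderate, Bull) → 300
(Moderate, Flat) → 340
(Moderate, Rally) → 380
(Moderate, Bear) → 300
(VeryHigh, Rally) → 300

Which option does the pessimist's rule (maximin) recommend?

Row minima: Low=280, Moderate=300, High=270, VeryHigh=300, Extreme=340
Best worst-case = 340 → Extreme.

Extreme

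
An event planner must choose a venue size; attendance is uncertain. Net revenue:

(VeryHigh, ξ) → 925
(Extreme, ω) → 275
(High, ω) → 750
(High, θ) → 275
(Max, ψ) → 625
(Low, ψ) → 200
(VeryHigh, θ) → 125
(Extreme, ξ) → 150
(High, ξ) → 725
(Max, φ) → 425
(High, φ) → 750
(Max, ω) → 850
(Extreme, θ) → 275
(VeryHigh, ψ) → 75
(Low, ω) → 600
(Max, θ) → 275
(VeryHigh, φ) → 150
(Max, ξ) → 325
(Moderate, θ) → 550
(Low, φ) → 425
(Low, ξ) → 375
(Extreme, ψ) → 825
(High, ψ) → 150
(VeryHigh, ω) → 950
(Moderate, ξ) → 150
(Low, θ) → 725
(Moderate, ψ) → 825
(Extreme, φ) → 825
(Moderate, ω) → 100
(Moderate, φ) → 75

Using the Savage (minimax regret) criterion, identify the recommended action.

Column bests: θ=725, φ=825, ψ=825, ω=950, ξ=925.
Low regrets: 0, 400, 625, 350, 550 → max 625
Moderate regrets: 175, 750, 0, 850, 775 → max 850
High regrets: 450, 75, 675, 200, 200 → max 675
VeryHigh regrets: 600, 675, 750, 0, 0 → max 750
Extreme regrets: 450, 0, 0, 675, 775 → max 775
Max regrets: 450, 400, 200, 100, 600 → max 600
Smallest max regret = 600 → Max.

Max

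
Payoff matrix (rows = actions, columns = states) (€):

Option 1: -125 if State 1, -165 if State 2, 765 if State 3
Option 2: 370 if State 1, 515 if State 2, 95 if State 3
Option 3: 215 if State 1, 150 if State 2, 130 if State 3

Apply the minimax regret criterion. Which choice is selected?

Column bests: State 1=370, State 2=515, State 3=765.
Option 1 regrets: 495, 680, 0 → max 680
Option 2 regrets: 0, 0, 670 → max 670
Option 3 regrets: 155, 365, 635 → max 635
Smallest max regret = 635 → Option 3.

Option 3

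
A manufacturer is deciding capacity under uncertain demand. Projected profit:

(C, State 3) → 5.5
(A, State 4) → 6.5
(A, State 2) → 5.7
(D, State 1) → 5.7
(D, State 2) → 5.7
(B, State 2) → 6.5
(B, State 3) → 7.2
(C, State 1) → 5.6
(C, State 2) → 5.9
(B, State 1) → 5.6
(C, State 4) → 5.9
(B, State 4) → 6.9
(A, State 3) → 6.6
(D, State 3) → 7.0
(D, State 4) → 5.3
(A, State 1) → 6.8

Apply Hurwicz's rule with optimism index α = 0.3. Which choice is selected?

A: 0.3·6.8 + 0.7·5.7 = 6.03
B: 0.3·7.2 + 0.7·5.6 = 6.08
C: 0.3·5.9 + 0.7·5.5 = 5.62
D: 0.3·7.0 + 0.7·5.3 = 5.81
Highest Hurwicz score = 6.08 → B.

B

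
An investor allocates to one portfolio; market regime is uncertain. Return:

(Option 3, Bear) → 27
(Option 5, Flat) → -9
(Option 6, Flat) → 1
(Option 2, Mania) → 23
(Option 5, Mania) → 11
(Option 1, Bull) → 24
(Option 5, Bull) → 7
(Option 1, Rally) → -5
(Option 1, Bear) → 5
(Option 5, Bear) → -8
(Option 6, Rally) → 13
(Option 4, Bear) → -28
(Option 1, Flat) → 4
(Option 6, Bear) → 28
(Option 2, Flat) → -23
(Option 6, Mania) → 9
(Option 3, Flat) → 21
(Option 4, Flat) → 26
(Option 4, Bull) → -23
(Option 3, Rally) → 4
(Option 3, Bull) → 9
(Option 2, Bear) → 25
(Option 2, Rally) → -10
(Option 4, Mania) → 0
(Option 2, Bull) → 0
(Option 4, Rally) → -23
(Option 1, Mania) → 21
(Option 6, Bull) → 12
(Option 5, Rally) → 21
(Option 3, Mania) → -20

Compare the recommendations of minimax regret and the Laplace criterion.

minimax regret → Option 6; laplace → Option 6 (agree)

Column bests: Bear=28, Flat=26, Bull=24, Rally=21, Mania=23.
Option 1 regrets: 23, 22, 0, 26, 2 → max 26
Option 2 regrets: 3, 49, 24, 31, 0 → max 49
Option 3 regrets: 1, 5, 15, 17, 43 → max 43
Option 4 regrets: 56, 0, 47, 44, 23 → max 56
Option 5 regrets: 36, 35, 17, 0, 12 → max 36
Option 6 regrets: 0, 25, 12, 8, 14 → max 25
Smallest max regret = 25 → Option 6.
Row averages: Option 1=9.8, Option 2=3, Option 3=8.2, Option 4=-9.6, Option 5=4.4, Option 6=12.6
Highest average = 12.6 → Option 6.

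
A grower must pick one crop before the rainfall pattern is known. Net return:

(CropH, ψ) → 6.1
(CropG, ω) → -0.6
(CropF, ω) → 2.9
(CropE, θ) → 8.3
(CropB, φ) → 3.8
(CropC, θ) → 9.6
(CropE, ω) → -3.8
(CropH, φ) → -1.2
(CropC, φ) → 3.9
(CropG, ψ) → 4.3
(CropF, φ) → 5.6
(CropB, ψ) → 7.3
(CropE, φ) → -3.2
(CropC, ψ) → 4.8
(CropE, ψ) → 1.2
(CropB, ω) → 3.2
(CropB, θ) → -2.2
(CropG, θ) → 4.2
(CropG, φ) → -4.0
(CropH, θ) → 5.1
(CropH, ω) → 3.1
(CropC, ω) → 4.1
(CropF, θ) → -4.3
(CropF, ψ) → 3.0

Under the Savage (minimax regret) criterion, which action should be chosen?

Column bests: θ=9.6, φ=5.6, ψ=7.3, ω=4.1.
CropC regrets: 0.0, 1.7, 2.5, 0.0 → max 2.5
CropG regrets: 5.4, 9.6, 3.0, 4.7 → max 9.6
CropE regrets: 1.3, 8.8, 6.1, 7.9 → max 8.8
CropF regrets: 13.9, 0.0, 4.3, 1.2 → max 13.9
CropH regrets: 4.5, 6.8, 1.2, 1.0 → max 6.8
CropB regrets: 11.8, 1.8, 0.0, 0.9 → max 11.8
Smallest max regret = 2.5 → CropC.

CropC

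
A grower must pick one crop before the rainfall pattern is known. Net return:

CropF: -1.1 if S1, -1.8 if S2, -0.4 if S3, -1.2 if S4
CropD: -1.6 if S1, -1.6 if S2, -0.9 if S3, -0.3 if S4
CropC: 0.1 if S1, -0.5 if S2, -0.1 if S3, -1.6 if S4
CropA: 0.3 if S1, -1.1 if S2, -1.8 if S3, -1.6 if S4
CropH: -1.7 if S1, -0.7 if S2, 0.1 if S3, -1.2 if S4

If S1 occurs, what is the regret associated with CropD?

Best payoff under S1 is 0.3.
Regret = 0.3 − (-1.6) = 1.9.

1.9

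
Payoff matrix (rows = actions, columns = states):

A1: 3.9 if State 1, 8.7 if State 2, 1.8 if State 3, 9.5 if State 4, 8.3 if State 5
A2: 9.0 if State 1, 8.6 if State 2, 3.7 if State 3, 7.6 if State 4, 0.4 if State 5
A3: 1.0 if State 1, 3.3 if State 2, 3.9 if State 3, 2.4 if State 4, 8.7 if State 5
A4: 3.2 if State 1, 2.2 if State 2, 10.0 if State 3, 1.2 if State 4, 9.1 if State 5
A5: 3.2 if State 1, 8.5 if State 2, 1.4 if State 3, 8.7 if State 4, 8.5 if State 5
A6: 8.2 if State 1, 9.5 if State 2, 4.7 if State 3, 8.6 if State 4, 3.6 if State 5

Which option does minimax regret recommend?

Column bests: State 1=9.0, State 2=9.5, State 3=10.0, State 4=9.5, State 5=9.1.
A1 regrets: 5.1, 0.8, 8.2, 0.0, 0.8 → max 8.2
A2 regrets: 0.0, 0.9, 6.3, 1.9, 8.7 → max 8.7
A3 regrets: 8.0, 6.2, 6.1, 7.1, 0.4 → max 8.0
A4 regrets: 5.8, 7.3, 0.0, 8.3, 0.0 → max 8.3
A5 regrets: 5.8, 1.0, 8.6, 0.8, 0.6 → max 8.6
A6 regrets: 0.8, 0.0, 5.3, 0.9, 5.5 → max 5.5
Smallest max regret = 5.5 → A6.

A6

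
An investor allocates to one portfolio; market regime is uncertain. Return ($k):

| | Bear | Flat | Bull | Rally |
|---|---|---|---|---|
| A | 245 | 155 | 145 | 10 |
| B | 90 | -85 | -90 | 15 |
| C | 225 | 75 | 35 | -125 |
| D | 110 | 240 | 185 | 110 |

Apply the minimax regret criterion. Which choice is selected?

Column bests: Bear=245, Flat=240, Bull=185, Rally=110.
A regrets: 0, 85, 40, 100 → max 100
B regrets: 155, 325, 275, 95 → max 325
C regrets: 20, 165, 150, 235 → max 235
D regrets: 135, 0, 0, 0 → max 135
Smallest max regret = 100 → A.

A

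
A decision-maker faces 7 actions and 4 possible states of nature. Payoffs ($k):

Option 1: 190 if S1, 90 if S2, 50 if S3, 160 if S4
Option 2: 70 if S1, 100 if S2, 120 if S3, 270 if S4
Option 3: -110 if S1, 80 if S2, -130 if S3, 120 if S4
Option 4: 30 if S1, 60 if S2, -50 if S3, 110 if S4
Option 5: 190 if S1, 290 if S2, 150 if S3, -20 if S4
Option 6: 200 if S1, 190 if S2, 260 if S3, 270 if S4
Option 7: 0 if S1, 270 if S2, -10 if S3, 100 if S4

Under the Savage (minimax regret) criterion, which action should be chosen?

Option 6

Column bests: S1=200, S2=290, S3=260, S4=270.
Option 1 regrets: 10, 200, 210, 110 → max 210
Option 2 regrets: 130, 190, 140, 0 → max 190
Option 3 regrets: 310, 210, 390, 150 → max 390
Option 4 regrets: 170, 230, 310, 160 → max 310
Option 5 regrets: 10, 0, 110, 290 → max 290
Option 6 regrets: 0, 100, 0, 0 → max 100
Option 7 regrets: 200, 20, 270, 170 → max 270
Smallest max regret = 100 → Option 6.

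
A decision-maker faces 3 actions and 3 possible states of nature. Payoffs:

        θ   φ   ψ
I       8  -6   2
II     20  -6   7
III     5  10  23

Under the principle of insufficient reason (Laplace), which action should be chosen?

Row averages: I=4/3, II=7, III=38/3
Highest average = 38/3 → III.

III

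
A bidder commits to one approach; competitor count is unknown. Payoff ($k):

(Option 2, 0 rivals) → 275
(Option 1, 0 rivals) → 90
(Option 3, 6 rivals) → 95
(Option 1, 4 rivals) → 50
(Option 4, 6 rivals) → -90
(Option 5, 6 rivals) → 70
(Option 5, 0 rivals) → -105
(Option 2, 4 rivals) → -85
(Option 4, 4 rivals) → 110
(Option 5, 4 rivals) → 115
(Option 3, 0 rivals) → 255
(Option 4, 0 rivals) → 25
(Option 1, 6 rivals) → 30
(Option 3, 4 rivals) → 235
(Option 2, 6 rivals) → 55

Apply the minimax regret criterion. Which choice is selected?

Column bests: 0 rivals=275, 4 rivals=235, 6 rivals=95.
Option 1 regrets: 185, 185, 65 → max 185
Option 2 regrets: 0, 320, 40 → max 320
Option 3 regrets: 20, 0, 0 → max 20
Option 4 regrets: 250, 125, 185 → max 250
Option 5 regrets: 380, 120, 25 → max 380
Smallest max regret = 20 → Option 3.

Option 3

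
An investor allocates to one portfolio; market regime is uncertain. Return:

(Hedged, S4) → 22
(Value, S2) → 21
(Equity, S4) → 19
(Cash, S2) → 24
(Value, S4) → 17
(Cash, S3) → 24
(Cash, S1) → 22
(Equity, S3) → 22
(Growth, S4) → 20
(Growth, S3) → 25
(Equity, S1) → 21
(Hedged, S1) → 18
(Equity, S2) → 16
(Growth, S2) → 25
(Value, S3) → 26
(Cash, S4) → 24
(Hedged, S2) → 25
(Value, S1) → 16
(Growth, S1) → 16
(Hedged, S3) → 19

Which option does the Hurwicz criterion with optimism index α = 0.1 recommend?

Cash

Cash: 0.1·24 + 0.9·22 = 22.2
Growth: 0.1·25 + 0.9·16 = 16.9
Value: 0.1·26 + 0.9·16 = 17
Hedged: 0.1·25 + 0.9·18 = 18.7
Equity: 0.1·22 + 0.9·16 = 16.6
Highest Hurwicz score = 22.2 → Cash.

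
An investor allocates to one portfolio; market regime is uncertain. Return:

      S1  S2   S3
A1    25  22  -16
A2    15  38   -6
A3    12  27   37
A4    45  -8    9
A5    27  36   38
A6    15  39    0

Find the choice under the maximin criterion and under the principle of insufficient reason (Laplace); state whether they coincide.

maximin → A5; laplace → A5 (agree)

Row minima: A1=-16, A2=-6, A3=12, A4=-8, A5=27, A6=0
Best worst-case = 27 → A5.
Row averages: A1=31/3, A2=47/3, A3=76/3, A4=46/3, A5=101/3, A6=18
Highest average = 101/3 → A5.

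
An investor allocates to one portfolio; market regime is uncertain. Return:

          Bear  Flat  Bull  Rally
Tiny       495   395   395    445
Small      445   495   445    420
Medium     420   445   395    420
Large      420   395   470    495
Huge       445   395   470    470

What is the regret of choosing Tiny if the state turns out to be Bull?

75

Best payoff under Bull is 470.
Regret = 470 − 395 = 75.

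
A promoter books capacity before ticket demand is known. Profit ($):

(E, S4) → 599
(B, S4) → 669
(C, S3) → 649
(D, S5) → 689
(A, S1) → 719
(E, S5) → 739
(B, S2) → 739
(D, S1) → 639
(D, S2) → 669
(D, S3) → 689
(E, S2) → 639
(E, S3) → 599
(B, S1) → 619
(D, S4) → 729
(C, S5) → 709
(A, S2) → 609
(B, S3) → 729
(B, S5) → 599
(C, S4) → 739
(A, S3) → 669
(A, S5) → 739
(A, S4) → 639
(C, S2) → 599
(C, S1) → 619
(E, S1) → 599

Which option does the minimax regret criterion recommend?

D

Column bests: S1=719, S2=739, S3=729, S4=739, S5=739.
A regrets: 0, 130, 60, 100, 0 → max 130
B regrets: 100, 0, 0, 70, 140 → max 140
C regrets: 100, 140, 80, 0, 30 → max 140
D regrets: 80, 70, 40, 10, 50 → max 80
E regrets: 120, 100, 130, 140, 0 → max 140
Smallest max regret = 80 → D.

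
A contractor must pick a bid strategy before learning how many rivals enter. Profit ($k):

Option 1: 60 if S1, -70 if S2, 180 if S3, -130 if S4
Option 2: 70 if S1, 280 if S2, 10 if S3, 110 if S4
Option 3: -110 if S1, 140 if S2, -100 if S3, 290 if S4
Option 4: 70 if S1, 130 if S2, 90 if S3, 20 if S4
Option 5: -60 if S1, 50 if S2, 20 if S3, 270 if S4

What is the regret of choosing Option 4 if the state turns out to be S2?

Best payoff under S2 is 280.
Regret = 280 − 130 = 150.

150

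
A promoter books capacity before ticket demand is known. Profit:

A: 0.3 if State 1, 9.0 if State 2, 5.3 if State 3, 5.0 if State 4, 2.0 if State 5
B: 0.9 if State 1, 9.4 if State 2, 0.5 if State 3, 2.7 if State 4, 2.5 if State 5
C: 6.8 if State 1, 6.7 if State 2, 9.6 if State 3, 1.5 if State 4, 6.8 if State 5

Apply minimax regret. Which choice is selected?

C

Column bests: State 1=6.8, State 2=9.4, State 3=9.6, State 4=5.0, State 5=6.8.
A regrets: 6.5, 0.4, 4.3, 0.0, 4.8 → max 6.5
B regrets: 5.9, 0.0, 9.1, 2.3, 4.3 → max 9.1
C regrets: 0.0, 2.7, 0.0, 3.5, 0.0 → max 3.5
Smallest max regret = 3.5 → C.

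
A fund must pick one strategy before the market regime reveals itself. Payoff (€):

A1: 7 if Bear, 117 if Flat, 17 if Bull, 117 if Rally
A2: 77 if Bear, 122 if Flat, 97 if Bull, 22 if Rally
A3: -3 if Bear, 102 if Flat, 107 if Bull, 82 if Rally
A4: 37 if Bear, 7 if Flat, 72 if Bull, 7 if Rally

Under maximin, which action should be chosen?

Row minima: A1=7, A2=22, A3=-3, A4=7
Best worst-case = 22 → A2.

A2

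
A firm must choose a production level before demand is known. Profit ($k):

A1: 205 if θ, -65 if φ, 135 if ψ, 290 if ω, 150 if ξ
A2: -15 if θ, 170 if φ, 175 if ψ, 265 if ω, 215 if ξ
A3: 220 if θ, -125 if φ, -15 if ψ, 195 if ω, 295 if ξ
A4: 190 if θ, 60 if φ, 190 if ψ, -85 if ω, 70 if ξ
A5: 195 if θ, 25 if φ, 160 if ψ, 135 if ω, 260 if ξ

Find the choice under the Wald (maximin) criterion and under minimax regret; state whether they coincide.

maximin → A5; minimax regret → A5 (agree)

Row minima: A1=-65, A2=-15, A3=-125, A4=-85, A5=25
Best worst-case = 25 → A5.
Column bests: θ=220, φ=170, ψ=190, ω=290, ξ=295.
A1 regrets: 15, 235, 55, 0, 145 → max 235
A2 regrets: 235, 0, 15, 25, 80 → max 235
A3 regrets: 0, 295, 205, 95, 0 → max 295
A4 regrets: 30, 110, 0, 375, 225 → max 375
A5 regrets: 25, 145, 30, 155, 35 → max 155
Smallest max regret = 155 → A5.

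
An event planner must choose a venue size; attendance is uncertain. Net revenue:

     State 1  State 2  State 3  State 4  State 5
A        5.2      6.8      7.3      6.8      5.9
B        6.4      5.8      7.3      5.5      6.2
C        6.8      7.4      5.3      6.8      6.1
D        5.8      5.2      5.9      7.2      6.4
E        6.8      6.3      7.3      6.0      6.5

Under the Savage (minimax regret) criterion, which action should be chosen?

E

Column bests: State 1=6.8, State 2=7.4, State 3=7.3, State 4=7.2, State 5=6.5.
A regrets: 1.6, 0.6, 0.0, 0.4, 0.6 → max 1.6
B regrets: 0.4, 1.6, 0.0, 1.7, 0.3 → max 1.7
C regrets: 0.0, 0.0, 2.0, 0.4, 0.4 → max 2.0
D regrets: 1.0, 2.2, 1.4, 0.0, 0.1 → max 2.2
E regrets: 0.0, 1.1, 0.0, 1.2, 0.0 → max 1.2
Smallest max regret = 1.2 → E.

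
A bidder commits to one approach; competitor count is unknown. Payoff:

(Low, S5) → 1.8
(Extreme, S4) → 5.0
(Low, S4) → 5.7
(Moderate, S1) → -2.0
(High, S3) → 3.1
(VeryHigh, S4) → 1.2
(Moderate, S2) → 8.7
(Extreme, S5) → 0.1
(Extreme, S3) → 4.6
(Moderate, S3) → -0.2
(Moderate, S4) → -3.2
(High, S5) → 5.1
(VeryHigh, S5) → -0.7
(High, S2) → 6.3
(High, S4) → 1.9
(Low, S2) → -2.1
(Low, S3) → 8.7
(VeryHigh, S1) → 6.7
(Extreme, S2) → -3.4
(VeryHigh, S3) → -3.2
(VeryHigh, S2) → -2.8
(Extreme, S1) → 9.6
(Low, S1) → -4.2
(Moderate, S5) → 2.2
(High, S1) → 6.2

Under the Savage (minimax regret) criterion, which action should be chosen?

High

Column bests: S1=9.6, S2=8.7, S3=8.7, S4=5.7, S5=5.1.
Low regrets: 13.8, 10.8, 0.0, 0.0, 3.3 → max 13.8
Moderate regrets: 11.6, 0.0, 8.9, 8.9, 2.9 → max 11.6
High regrets: 3.4, 2.4, 5.6, 3.8, 0.0 → max 5.6
VeryHigh regrets: 2.9, 11.5, 11.9, 4.5, 5.8 → max 11.9
Extreme regrets: 0.0, 12.1, 4.1, 0.7, 5.0 → max 12.1
Smallest max regret = 5.6 → High.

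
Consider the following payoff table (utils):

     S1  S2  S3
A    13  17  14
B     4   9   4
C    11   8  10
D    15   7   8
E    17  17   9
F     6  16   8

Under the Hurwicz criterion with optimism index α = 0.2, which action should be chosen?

A

A: 0.2·17 + 0.8·13 = 13.8
B: 0.2·9 + 0.8·4 = 5
C: 0.2·11 + 0.8·8 = 8.6
D: 0.2·15 + 0.8·7 = 8.6
E: 0.2·17 + 0.8·9 = 10.6
F: 0.2·16 + 0.8·6 = 8
Highest Hurwicz score = 13.8 → A.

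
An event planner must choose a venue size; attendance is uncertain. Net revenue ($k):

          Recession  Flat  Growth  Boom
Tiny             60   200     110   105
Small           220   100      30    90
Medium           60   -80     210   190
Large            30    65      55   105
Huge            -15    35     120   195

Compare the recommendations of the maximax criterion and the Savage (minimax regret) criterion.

Row maxima: Tiny=200, Small=220, Medium=210, Large=105, Huge=195
Best best-case = 220 → Small.
Column bests: Recession=220, Flat=200, Growth=210, Boom=195.
Tiny regrets: 160, 0, 100, 90 → max 160
Small regrets: 0, 100, 180, 105 → max 180
Medium regrets: 160, 280, 0, 5 → max 280
Large regrets: 190, 135, 155, 90 → max 190
Huge regrets: 235, 165, 90, 0 → max 235
Smallest max regret = 160 → Tiny.

maximax → Small; minimax regret → Tiny (disagree)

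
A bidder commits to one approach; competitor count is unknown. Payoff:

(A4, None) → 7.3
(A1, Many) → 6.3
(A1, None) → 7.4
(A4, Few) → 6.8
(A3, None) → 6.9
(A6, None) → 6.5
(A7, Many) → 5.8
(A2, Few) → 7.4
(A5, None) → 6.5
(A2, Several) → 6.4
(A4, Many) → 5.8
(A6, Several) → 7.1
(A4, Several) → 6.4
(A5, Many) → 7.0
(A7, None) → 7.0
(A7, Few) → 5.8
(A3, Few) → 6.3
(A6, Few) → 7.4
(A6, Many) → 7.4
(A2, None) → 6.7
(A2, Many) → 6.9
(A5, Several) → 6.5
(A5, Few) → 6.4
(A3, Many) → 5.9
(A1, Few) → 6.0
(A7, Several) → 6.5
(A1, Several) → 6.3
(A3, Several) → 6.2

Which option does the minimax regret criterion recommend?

Column bests: None=7.4, Few=7.4, Several=7.1, Many=7.4.
A1 regrets: 0.0, 1.4, 0.8, 1.1 → max 1.4
A2 regrets: 0.7, 0.0, 0.7, 0.5 → max 0.7
A3 regrets: 0.5, 1.1, 0.9, 1.5 → max 1.5
A4 regrets: 0.1, 0.6, 0.7, 1.6 → max 1.6
A5 regrets: 0.9, 1.0, 0.6, 0.4 → max 1.0
A6 regrets: 0.9, 0.0, 0.0, 0.0 → max 0.9
A7 regrets: 0.4, 1.6, 0.6, 1.6 → max 1.6
Smallest max regret = 0.7 → A2.

A2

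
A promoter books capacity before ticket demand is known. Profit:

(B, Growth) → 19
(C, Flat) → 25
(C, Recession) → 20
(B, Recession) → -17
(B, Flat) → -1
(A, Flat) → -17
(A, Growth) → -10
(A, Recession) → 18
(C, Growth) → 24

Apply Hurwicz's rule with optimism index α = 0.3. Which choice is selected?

A: 0.3·18 + 0.7·(-17) = -6.5
B: 0.3·19 + 0.7·(-17) = -6.2
C: 0.3·25 + 0.7·20 = 21.5
Highest Hurwicz score = 21.5 → C.

C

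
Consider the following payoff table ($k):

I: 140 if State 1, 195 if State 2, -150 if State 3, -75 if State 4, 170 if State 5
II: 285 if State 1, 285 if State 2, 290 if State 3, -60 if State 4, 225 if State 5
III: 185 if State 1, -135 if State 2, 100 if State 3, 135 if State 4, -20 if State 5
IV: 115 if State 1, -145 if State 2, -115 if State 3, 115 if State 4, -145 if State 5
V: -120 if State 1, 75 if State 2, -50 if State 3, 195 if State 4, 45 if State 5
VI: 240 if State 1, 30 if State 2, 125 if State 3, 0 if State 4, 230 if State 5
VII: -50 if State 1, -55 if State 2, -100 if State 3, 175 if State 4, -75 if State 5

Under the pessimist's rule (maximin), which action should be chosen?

VI

Row minima: I=-150, II=-60, III=-135, IV=-145, V=-120, VI=0, VII=-100
Best worst-case = 0 → VI.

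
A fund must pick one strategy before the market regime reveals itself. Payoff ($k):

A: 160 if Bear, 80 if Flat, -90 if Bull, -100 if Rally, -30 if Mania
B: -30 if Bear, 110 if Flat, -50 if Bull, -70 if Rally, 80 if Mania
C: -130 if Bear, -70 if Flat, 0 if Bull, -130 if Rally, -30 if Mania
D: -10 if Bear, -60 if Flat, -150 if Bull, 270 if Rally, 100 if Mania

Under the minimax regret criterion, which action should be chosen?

Column bests: Bear=160, Flat=110, Bull=0, Rally=270, Mania=100.
A regrets: 0, 30, 90, 370, 130 → max 370
B regrets: 190, 0, 50, 340, 20 → max 340
C regrets: 290, 180, 0, 400, 130 → max 400
D regrets: 170, 170, 150, 0, 0 → max 170
Smallest max regret = 170 → D.

D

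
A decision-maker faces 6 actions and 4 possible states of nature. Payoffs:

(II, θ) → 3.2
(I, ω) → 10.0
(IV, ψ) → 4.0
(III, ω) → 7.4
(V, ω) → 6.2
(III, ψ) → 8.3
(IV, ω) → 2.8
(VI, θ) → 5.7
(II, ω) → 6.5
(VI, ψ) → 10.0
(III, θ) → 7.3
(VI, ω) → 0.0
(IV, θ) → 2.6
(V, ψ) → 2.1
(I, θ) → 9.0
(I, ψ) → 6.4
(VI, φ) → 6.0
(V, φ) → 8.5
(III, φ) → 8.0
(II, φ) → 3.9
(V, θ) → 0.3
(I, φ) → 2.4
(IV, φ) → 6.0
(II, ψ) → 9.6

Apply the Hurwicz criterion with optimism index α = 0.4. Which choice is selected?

III

I: 0.4·10.0 + 0.6·2.4 = 5.44
II: 0.4·9.6 + 0.6·3.2 = 5.76
III: 0.4·8.3 + 0.6·7.3 = 7.7
IV: 0.4·6.0 + 0.6·2.6 = 3.96
V: 0.4·8.5 + 0.6·0.3 = 3.58
VI: 0.4·10.0 + 0.6·0.0 = 4
Highest Hurwicz score = 7.7 → III.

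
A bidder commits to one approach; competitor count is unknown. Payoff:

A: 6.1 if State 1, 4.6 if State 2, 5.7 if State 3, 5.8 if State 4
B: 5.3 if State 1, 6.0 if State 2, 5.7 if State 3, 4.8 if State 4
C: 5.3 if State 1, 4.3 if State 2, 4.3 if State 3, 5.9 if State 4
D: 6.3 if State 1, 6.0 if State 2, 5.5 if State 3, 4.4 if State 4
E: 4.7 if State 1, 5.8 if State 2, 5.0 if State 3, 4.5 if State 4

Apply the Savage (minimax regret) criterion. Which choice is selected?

Column bests: State 1=6.3, State 2=6.0, State 3=5.7, State 4=5.9.
A regrets: 0.2, 1.4, 0.0, 0.1 → max 1.4
B regrets: 1.0, 0.0, 0.0, 1.1 → max 1.1
C regrets: 1.0, 1.7, 1.4, 0.0 → max 1.7
D regrets: 0.0, 0.0, 0.2, 1.5 → max 1.5
E regrets: 1.6, 0.2, 0.7, 1.4 → max 1.6
Smallest max regret = 1.1 → B.

B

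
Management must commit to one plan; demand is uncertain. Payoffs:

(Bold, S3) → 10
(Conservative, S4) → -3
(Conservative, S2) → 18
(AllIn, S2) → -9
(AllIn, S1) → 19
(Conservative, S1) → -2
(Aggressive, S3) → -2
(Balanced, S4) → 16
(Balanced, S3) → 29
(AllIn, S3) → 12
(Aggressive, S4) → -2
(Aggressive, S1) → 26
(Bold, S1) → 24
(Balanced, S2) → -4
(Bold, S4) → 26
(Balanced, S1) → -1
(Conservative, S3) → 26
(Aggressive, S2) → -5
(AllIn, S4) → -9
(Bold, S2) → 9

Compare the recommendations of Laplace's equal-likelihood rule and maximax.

laplace → Bold; maximax → Balanced (disagree)

Row averages: Conservative=9.75, Balanced=10, Aggressive=4.25, Bold=17.25, AllIn=3.25
Highest average = 17.25 → Bold.
Row maxima: Conservative=26, Balanced=29, Aggressive=26, Bold=26, AllIn=19
Best best-case = 29 → Balanced.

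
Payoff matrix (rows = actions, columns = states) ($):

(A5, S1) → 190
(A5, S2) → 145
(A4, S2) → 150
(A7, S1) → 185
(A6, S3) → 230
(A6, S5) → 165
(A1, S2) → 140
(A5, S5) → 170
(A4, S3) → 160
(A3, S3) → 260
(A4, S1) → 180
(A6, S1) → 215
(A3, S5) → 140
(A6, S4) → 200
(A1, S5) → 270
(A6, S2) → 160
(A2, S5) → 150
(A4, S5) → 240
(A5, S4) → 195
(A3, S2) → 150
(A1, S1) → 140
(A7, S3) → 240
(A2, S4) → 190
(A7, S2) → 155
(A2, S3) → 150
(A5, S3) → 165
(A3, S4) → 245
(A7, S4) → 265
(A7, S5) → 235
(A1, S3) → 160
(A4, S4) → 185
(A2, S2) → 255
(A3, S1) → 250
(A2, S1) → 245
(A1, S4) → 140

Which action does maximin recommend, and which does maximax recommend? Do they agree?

Row minima: A1=140, A2=150, A3=140, A4=150, A5=145, A6=160, A7=155
Best worst-case = 160 → A6.
Row maxima: A1=270, A2=255, A3=260, A4=240, A5=195, A6=230, A7=265
Best best-case = 270 → A1.

maximin → A6; maximax → A1 (disagree)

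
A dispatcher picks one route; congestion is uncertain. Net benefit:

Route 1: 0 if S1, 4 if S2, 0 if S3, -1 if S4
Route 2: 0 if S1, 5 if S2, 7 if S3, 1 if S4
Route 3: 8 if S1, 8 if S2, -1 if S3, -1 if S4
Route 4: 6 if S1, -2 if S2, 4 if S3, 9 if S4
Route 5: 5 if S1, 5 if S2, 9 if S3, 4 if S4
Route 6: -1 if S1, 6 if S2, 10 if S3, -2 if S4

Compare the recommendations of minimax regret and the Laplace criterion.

minimax regret → Route 5; laplace → Route 5 (agree)

Column bests: S1=8, S2=8, S3=10, S4=9.
Route 1 regrets: 8, 4, 10, 10 → max 10
Route 2 regrets: 8, 3, 3, 8 → max 8
Route 3 regrets: 0, 0, 11, 10 → max 11
Route 4 regrets: 2, 10, 6, 0 → max 10
Route 5 regrets: 3, 3, 1, 5 → max 5
Route 6 regrets: 9, 2, 0, 11 → max 11
Smallest max regret = 5 → Route 5.
Row averages: Route 1=0.75, Route 2=3.25, Route 3=3.5, Route 4=4.25, Route 5=5.75, Route 6=3.25
Highest average = 5.75 → Route 5.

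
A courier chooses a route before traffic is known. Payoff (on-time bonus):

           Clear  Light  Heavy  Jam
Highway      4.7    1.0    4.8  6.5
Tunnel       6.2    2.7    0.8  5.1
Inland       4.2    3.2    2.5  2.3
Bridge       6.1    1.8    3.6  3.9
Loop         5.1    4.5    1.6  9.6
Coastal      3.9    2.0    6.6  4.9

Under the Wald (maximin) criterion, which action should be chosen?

Inland

Row minima: Highway=1.0, Tunnel=0.8, Inland=2.3, Bridge=1.8, Loop=1.6, Coastal=2.0
Best worst-case = 2.3 → Inland.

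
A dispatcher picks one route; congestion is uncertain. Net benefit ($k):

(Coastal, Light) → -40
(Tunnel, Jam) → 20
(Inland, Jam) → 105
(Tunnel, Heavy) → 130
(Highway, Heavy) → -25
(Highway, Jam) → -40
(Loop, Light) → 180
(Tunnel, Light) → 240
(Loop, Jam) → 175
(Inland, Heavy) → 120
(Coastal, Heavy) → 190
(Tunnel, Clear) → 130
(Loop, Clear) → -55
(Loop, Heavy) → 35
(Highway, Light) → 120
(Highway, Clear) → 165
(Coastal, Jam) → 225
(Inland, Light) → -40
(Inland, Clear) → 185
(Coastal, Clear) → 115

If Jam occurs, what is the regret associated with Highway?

Best payoff under Jam is 225.
Regret = 225 − (-40) = 265.

265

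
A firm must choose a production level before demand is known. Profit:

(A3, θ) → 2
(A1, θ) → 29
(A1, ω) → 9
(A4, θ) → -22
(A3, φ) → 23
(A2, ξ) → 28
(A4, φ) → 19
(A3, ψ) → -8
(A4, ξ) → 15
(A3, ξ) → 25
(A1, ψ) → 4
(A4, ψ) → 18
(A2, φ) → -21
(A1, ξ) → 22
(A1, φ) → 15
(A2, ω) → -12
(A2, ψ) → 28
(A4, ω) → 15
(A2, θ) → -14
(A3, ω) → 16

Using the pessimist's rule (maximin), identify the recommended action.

Row minima: A1=4, A2=-21, A3=-8, A4=-22
Best worst-case = 4 → A1.

A1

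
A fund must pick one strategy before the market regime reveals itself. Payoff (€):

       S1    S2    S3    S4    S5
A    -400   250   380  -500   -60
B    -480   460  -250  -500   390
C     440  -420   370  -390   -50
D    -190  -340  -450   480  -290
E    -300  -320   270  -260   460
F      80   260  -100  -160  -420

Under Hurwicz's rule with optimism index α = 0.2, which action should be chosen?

E

A: 0.2·380 + 0.8·(-500) = -324
B: 0.2·460 + 0.8·(-500) = -308
C: 0.2·440 + 0.8·(-420) = -248
D: 0.2·480 + 0.8·(-450) = -264
E: 0.2·460 + 0.8·(-320) = -164
F: 0.2·260 + 0.8·(-420) = -284
Highest Hurwicz score = -164 → E.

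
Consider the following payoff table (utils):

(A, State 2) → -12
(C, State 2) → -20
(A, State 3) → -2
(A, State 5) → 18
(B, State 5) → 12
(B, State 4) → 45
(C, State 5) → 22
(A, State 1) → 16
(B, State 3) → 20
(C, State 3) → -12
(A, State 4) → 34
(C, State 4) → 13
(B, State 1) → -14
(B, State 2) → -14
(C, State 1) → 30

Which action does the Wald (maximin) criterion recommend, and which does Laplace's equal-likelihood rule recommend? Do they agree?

Row minima: A=-12, B=-14, C=-20
Best worst-case = -12 → A.
Row averages: A=10.8, B=9.8, C=6.6
Highest average = 10.8 → A.

maximin → A; laplace → A (agree)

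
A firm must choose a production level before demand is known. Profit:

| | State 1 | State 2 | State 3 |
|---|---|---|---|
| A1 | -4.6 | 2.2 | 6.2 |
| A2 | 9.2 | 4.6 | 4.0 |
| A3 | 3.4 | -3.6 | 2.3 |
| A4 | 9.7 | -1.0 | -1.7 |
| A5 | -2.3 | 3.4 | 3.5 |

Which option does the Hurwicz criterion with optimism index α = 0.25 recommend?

A1: 0.25·6.2 + 0.75·(-4.6) = -1.9
A2: 0.25·9.2 + 0.75·4.0 = 5.3
A3: 0.25·3.4 + 0.75·(-3.6) = -1.85
A4: 0.25·9.7 + 0.75·(-1.7) = 1.15
A5: 0.25·3.5 + 0.75·(-2.3) = -0.85
Highest Hurwicz score = 5.3 → A2.

A2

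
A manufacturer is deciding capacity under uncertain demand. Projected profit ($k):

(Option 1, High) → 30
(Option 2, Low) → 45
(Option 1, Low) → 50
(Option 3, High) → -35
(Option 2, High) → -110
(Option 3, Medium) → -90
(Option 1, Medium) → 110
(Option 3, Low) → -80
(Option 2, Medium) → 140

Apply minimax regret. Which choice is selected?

Option 1

Column bests: Low=50, Medium=140, High=30.
Option 1 regrets: 0, 30, 0 → max 30
Option 2 regrets: 5, 0, 140 → max 140
Option 3 regrets: 130, 230, 65 → max 230
Smallest max regret = 30 → Option 1.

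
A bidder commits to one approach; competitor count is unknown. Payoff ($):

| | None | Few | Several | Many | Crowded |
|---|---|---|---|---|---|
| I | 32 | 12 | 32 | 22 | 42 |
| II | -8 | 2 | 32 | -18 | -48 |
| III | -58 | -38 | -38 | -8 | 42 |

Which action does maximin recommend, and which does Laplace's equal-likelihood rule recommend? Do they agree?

maximin → I; laplace → I (agree)

Row minima: I=12, II=-48, III=-58
Best worst-case = 12 → I.
Row averages: I=28, II=-8, III=-20
Highest average = 28 → I.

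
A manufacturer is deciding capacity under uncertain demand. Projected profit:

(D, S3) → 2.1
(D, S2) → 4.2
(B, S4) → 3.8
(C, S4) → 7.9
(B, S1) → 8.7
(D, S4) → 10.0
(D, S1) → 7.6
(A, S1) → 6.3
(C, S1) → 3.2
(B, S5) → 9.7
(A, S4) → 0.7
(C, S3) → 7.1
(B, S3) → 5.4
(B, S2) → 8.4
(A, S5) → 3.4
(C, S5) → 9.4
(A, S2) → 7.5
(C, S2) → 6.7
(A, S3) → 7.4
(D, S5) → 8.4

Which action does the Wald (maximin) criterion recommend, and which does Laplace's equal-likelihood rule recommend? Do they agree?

maximin → B; laplace → B (agree)

Row minima: A=0.7, B=3.8, C=3.2, D=2.1
Best worst-case = 3.8 → B.
Row averages: A=5.06, B=7.2, C=6.86, D=6.46
Highest average = 7.2 → B.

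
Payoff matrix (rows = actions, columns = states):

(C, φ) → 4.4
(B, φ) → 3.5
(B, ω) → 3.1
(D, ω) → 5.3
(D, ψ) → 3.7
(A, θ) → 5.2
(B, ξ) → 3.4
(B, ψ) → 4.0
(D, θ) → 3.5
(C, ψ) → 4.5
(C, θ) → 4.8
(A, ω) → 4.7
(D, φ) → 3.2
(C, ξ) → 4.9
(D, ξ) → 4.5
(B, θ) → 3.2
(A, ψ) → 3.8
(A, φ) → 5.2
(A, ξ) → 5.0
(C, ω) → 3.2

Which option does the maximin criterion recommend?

Row minima: A=3.8, B=3.1, C=3.2, D=3.2
Best worst-case = 3.8 → A.

A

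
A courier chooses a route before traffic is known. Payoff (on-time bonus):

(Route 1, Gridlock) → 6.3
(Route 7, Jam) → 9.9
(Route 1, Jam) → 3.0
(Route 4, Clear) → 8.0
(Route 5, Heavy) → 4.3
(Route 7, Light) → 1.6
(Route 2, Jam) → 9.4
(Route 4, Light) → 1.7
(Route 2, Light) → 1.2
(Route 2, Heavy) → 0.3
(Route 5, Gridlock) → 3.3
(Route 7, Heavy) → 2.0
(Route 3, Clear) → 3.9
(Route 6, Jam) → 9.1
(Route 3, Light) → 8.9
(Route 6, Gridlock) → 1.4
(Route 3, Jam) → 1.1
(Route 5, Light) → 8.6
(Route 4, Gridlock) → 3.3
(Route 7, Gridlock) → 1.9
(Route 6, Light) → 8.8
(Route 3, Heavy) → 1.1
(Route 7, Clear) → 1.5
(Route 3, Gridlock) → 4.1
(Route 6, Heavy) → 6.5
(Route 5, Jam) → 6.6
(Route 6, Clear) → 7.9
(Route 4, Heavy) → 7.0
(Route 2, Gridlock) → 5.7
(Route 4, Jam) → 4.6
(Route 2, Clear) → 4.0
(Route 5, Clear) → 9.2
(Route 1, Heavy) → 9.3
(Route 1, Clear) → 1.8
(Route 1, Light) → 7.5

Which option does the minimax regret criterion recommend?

Column bests: Clear=9.2, Light=8.9, Heavy=9.3, Jam=9.9, Gridlock=6.3.
Route 1 regrets: 7.4, 1.4, 0.0, 6.9, 0.0 → max 7.4
Route 2 regrets: 5.2, 7.7, 9.0, 0.5, 0.6 → max 9.0
Route 3 regrets: 5.3, 0.0, 8.2, 8.8, 2.2 → max 8.8
Route 4 regrets: 1.2, 7.2, 2.3, 5.3, 3.0 → max 7.2
Route 5 regrets: 0.0, 0.3, 5.0, 3.3, 3.0 → max 5.0
Route 6 regrets: 1.3, 0.1, 2.8, 0.8, 4.9 → max 4.9
Route 7 regrets: 7.7, 7.3, 7.3, 0.0, 4.4 → max 7.7
Smallest max regret = 4.9 → Route 6.

Route 6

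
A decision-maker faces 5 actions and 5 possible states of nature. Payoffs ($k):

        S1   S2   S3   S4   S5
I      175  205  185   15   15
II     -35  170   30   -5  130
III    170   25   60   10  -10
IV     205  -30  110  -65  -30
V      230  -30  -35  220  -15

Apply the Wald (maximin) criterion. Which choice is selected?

I

Row minima: I=15, II=-35, III=-10, IV=-65, V=-35
Best worst-case = 15 → I.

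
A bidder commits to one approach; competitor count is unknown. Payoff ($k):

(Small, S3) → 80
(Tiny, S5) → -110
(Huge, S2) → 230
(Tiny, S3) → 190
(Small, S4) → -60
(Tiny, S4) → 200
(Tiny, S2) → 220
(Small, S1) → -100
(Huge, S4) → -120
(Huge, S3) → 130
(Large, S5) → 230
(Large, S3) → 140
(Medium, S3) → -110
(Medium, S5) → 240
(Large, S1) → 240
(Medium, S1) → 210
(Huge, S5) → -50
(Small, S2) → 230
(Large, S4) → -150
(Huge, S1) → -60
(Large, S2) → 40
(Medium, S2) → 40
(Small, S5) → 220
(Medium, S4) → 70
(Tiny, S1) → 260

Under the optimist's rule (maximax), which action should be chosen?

Tiny

Row maxima: Tiny=260, Small=230, Medium=240, Large=240, Huge=230
Best best-case = 260 → Tiny.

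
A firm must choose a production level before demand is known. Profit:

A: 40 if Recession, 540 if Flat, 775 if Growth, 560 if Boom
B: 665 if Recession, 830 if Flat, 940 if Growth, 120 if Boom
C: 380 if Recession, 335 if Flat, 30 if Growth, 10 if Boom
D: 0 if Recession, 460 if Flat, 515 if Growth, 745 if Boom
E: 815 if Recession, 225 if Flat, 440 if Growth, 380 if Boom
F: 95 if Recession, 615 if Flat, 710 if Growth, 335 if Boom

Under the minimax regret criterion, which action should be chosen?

Column bests: Recession=815, Flat=830, Growth=940, Boom=745.
A regrets: 775, 290, 165, 185 → max 775
B regrets: 150, 0, 0, 625 → max 625
C regrets: 435, 495, 910, 735 → max 910
D regrets: 815, 370, 425, 0 → max 815
E regrets: 0, 605, 500, 365 → max 605
F regrets: 720, 215, 230, 410 → max 720
Smallest max regret = 605 → E.

E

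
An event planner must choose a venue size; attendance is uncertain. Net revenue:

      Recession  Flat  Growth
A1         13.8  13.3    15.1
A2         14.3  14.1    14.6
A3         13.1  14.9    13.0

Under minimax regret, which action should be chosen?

Column bests: Recession=14.3, Flat=14.9, Growth=15.1.
A1 regrets: 0.5, 1.6, 0.0 → max 1.6
A2 regrets: 0.0, 0.8, 0.5 → max 0.8
A3 regrets: 1.2, 0.0, 2.1 → max 2.1
Smallest max regret = 0.8 → A2.

A2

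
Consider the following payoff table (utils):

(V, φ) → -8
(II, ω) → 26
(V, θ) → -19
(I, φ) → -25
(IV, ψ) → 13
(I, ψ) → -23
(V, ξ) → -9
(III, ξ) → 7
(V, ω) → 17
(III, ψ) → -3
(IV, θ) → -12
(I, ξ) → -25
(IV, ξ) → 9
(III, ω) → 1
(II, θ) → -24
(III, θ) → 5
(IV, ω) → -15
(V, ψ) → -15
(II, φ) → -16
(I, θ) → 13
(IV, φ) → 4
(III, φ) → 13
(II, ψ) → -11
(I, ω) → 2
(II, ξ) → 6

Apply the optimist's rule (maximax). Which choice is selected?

II

Row maxima: I=13, II=26, III=13, IV=13, V=17
Best best-case = 26 → II.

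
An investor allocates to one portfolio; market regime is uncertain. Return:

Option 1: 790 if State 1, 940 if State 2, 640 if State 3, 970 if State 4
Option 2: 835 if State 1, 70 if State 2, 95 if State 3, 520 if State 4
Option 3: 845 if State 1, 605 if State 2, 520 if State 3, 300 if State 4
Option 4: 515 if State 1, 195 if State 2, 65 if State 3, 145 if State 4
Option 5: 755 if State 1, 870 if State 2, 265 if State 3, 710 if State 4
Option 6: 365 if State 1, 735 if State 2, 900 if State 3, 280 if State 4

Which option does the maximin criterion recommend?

Row minima: Option 1=640, Option 2=70, Option 3=300, Option 4=65, Option 5=265, Option 6=280
Best worst-case = 640 → Option 1.

Option 1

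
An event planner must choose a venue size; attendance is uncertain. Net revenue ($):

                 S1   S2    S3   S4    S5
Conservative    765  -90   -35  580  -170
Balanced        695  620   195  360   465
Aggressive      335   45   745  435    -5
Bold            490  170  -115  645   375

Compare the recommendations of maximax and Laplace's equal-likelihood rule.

maximax → Conservative; laplace → Balanced (disagree)

Row maxima: Conservative=765, Balanced=695, Aggressive=745, Bold=645
Best best-case = 765 → Conservative.
Row averages: Conservative=210, Balanced=467, Aggressive=311, Bold=313
Highest average = 467 → Balanced.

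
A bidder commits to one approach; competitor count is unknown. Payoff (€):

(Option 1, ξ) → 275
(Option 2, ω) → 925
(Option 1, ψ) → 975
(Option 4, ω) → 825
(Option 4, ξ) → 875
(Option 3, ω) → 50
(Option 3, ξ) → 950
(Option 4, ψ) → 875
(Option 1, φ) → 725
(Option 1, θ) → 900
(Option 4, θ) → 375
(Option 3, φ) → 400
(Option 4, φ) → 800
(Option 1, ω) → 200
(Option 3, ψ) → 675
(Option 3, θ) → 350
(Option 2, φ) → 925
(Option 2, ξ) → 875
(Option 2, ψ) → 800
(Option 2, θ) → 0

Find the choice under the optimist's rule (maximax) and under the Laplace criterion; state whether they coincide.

maximax → Option 1; laplace → Option 4 (disagree)

Row maxima: Option 1=975, Option 2=925, Option 3=950, Option 4=875
Best best-case = 975 → Option 1.
Row averages: Option 1=615, Option 2=705, Option 3=485, Option 4=750
Highest average = 750 → Option 4.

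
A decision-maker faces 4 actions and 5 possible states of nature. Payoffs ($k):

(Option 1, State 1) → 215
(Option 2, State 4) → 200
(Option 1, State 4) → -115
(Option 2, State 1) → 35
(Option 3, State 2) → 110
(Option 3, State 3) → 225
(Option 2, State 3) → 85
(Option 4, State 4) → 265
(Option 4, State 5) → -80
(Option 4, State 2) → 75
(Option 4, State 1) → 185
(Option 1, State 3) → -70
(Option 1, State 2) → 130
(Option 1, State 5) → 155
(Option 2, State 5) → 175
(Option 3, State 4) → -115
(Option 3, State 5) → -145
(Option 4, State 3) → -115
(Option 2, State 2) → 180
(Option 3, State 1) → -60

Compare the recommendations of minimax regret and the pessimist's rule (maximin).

Column bests: State 1=215, State 2=180, State 3=225, State 4=265, State 5=175.
Option 1 regrets: 0, 50, 295, 380, 20 → max 380
Option 2 regrets: 180, 0, 140, 65, 0 → max 180
Option 3 regrets: 275, 70, 0, 380, 320 → max 380
Option 4 regrets: 30, 105, 340, 0, 255 → max 340
Smallest max regret = 180 → Option 2.
Row minima: Option 1=-115, Option 2=35, Option 3=-145, Option 4=-115
Best worst-case = 35 → Option 2.

minimax regret → Option 2; maximin → Option 2 (agree)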